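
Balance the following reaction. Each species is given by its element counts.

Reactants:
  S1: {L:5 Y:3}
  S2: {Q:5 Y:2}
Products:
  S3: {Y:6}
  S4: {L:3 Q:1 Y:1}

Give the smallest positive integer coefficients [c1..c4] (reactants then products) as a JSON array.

Coefficients: [3, 1, 1, 5]

L: 3·5+1·0 = 15 | 1·0+5·3 = 15
Q: 3·0+1·5 = 5 | 1·0+5·1 = 5
Y: 3·3+1·2 = 11 | 1·6+5·1 = 11
gcd(3,1,1,5) = 1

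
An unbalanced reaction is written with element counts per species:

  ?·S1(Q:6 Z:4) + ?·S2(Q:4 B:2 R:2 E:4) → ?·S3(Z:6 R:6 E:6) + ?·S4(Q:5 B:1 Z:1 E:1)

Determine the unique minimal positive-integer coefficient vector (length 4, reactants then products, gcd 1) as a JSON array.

Q: 3·6+3·4 = 30 | 1·0+6·5 = 30
B: 3·0+3·2 = 6 | 1·0+6·1 = 6
Z: 3·4+3·0 = 12 | 1·6+6·1 = 12
R: 3·0+3·2 = 6 | 1·6+6·0 = 6
E: 3·0+3·4 = 12 | 1·6+6·1 = 12
gcd(3,3,1,6) = 1

Coefficients: [3, 3, 1, 6]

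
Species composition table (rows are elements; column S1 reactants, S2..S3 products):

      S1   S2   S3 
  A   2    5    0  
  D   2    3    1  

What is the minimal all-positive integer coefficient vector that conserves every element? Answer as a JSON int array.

A: 5·2 = 10 | 2·5+4·0 = 10
D: 5·2 = 10 | 2·3+4·1 = 10
gcd(5,2,4) = 1

Coefficients: [5, 2, 4]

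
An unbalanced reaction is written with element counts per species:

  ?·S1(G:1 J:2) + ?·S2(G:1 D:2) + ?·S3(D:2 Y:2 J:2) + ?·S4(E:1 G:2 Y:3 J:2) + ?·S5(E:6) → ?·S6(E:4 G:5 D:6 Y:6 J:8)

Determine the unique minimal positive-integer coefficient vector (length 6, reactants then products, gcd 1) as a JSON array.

Coefficients: [3, 3, 3, 2, 1, 2]

E: 3·0+3·0+3·0+2·1+1·6 = 8 | 2·4 = 8
G: 3·1+3·1+3·0+2·2+1·0 = 10 | 2·5 = 10
D: 3·0+3·2+3·2+2·0+1·0 = 12 | 2·6 = 12
Y: 3·0+3·0+3·2+2·3+1·0 = 12 | 2·6 = 12
J: 3·2+3·0+3·2+2·2+1·0 = 16 | 2·8 = 16
gcd(3,3,3,2,1,2) = 1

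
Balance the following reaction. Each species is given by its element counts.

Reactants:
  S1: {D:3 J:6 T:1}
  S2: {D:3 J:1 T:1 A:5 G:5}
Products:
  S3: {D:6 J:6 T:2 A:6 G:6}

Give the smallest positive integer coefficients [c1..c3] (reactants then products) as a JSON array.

D: 4·3+6·3 = 30 | 5·6 = 30
J: 4·6+6·1 = 30 | 5·6 = 30
T: 4·1+6·1 = 10 | 5·2 = 10
A: 4·0+6·5 = 30 | 5·6 = 30
G: 4·0+6·5 = 30 | 5·6 = 30
gcd(4,6,5) = 1

Coefficients: [4, 6, 5]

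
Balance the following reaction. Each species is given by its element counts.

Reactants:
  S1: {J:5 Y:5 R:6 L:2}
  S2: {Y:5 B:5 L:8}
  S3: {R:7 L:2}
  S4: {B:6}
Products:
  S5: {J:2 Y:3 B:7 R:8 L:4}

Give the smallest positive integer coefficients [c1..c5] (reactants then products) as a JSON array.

J: 2·5+1·0+4·0+5·0 = 10 | 5·2 = 10
Y: 2·5+1·5+4·0+5·0 = 15 | 5·3 = 15
B: 2·0+1·5+4·0+5·6 = 35 | 5·7 = 35
R: 2·6+1·0+4·7+5·0 = 40 | 5·8 = 40
L: 2·2+1·8+4·2+5·0 = 20 | 5·4 = 20
gcd(2,1,4,5,5) = 1

Coefficients: [2, 1, 4, 5, 5]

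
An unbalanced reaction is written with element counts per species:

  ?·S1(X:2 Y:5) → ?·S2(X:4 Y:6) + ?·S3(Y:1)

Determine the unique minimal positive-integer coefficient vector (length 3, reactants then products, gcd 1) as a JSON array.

Coefficients: [2, 1, 4]

X: 2·2 = 4 | 1·4+4·0 = 4
Y: 2·5 = 10 | 1·6+4·1 = 10
gcd(2,1,4) = 1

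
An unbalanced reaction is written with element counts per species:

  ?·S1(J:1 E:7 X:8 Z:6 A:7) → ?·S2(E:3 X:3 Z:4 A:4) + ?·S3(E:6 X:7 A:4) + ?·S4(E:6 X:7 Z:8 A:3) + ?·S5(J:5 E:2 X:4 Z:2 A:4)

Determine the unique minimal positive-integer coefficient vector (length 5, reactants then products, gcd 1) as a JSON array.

Coefficients: [5, 5, 2, 1, 1]

J: 5·1 = 5 | 5·0+2·0+1·0+1·5 = 5
E: 5·7 = 35 | 5·3+2·6+1·6+1·2 = 35
X: 5·8 = 40 | 5·3+2·7+1·7+1·4 = 40
Z: 5·6 = 30 | 5·4+2·0+1·8+1·2 = 30
A: 5·7 = 35 | 5·4+2·4+1·3+1·4 = 35
gcd(5,5,2,1,1) = 1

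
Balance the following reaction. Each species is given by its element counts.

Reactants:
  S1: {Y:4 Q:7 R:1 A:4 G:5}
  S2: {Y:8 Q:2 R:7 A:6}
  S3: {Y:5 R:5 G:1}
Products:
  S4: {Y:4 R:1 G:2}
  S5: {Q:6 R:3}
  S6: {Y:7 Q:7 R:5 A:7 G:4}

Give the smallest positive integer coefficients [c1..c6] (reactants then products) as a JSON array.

Coefficients: [6, 3, 2, 4, 1, 6]

Y: 6·4+3·8+2·5 = 58 | 4·4+1·0+6·7 = 58
Q: 6·7+3·2+2·0 = 48 | 4·0+1·6+6·7 = 48
R: 6·1+3·7+2·5 = 37 | 4·1+1·3+6·5 = 37
A: 6·4+3·6+2·0 = 42 | 4·0+1·0+6·7 = 42
G: 6·5+3·0+2·1 = 32 | 4·2+1·0+6·4 = 32
gcd(6,3,2,4,1,6) = 1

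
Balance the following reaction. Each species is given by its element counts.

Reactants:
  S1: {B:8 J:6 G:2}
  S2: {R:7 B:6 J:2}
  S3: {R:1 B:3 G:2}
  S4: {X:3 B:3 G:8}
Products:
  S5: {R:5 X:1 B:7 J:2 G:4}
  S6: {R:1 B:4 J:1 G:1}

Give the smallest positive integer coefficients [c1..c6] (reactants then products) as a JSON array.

R: 1·0+4·7+4·1+2·0 = 32 | 6·5+2·1 = 32
X: 1·0+4·0+4·0+2·3 = 6 | 6·1+2·0 = 6
B: 1·8+4·6+4·3+2·3 = 50 | 6·7+2·4 = 50
J: 1·6+4·2+4·0+2·0 = 14 | 6·2+2·1 = 14
G: 1·2+4·0+4·2+2·8 = 26 | 6·4+2·1 = 26
gcd(1,4,4,2,6,2) = 1

Coefficients: [1, 4, 4, 2, 6, 2]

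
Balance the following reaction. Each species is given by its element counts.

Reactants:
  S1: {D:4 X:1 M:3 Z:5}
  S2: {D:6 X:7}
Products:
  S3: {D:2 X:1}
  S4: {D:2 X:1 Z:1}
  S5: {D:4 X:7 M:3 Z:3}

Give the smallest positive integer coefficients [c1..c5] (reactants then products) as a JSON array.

D: 2·4+3·6 = 26 | 5·2+4·2+2·4 = 26
X: 2·1+3·7 = 23 | 5·1+4·1+2·7 = 23
M: 2·3+3·0 = 6 | 5·0+4·0+2·3 = 6
Z: 2·5+3·0 = 10 | 5·0+4·1+2·3 = 10
gcd(2,3,5,4,2) = 1

Coefficients: [2, 3, 5, 4, 2]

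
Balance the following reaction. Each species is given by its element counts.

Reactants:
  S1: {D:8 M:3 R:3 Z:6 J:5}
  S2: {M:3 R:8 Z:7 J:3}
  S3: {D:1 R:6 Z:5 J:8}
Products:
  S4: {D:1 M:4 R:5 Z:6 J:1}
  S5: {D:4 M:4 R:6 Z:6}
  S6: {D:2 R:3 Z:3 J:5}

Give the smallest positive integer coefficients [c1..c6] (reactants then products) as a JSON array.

Coefficients: [2, 2, 2, 2, 1, 6]

D: 2·8+2·0+2·1 = 18 | 2·1+1·4+6·2 = 18
M: 2·3+2·3+2·0 = 12 | 2·4+1·4+6·0 = 12
R: 2·3+2·8+2·6 = 34 | 2·5+1·6+6·3 = 34
Z: 2·6+2·7+2·5 = 36 | 2·6+1·6+6·3 = 36
J: 2·5+2·3+2·8 = 32 | 2·1+1·0+6·5 = 32
gcd(2,2,2,2,1,6) = 1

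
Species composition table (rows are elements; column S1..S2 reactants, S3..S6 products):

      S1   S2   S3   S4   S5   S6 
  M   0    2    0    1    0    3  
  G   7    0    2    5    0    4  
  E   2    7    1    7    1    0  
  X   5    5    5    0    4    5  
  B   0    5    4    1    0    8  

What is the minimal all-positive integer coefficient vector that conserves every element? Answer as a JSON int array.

M: 3·0+3·2 = 6 | 1·0+3·1+5·0+1·3 = 6
G: 3·7+3·0 = 21 | 1·2+3·5+5·0+1·4 = 21
E: 3·2+3·7 = 27 | 1·1+3·7+5·1+1·0 = 27
X: 3·5+3·5 = 30 | 1·5+3·0+5·4+1·5 = 30
B: 3·0+3·5 = 15 | 1·4+3·1+5·0+1·8 = 15
gcd(3,3,1,3,5,1) = 1

Coefficients: [3, 3, 1, 3, 5, 1]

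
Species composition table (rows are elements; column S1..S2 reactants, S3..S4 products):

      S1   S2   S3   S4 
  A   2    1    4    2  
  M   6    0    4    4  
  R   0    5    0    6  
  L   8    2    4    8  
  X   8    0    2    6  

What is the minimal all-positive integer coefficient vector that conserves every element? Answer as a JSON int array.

Coefficients: [4, 6, 1, 5]

A: 4·2+6·1 = 14 | 1·4+5·2 = 14
M: 4·6+6·0 = 24 | 1·4+5·4 = 24
R: 4·0+6·5 = 30 | 1·0+5·6 = 30
L: 4·8+6·2 = 44 | 1·4+5·8 = 44
X: 4·8+6·0 = 32 | 1·2+5·6 = 32
gcd(4,6,1,5) = 1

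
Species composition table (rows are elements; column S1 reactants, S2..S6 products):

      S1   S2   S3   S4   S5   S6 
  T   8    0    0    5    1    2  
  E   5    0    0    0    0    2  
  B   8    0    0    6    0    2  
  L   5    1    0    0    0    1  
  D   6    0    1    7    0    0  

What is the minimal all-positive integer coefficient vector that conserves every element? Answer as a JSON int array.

Coefficients: [2, 5, 5, 1, 1, 5]

T: 2·8 = 16 | 5·0+5·0+1·5+1·1+5·2 = 16
E: 2·5 = 10 | 5·0+5·0+1·0+1·0+5·2 = 10
B: 2·8 = 16 | 5·0+5·0+1·6+1·0+5·2 = 16
L: 2·5 = 10 | 5·1+5·0+1·0+1·0+5·1 = 10
D: 2·6 = 12 | 5·0+5·1+1·7+1·0+5·0 = 12
gcd(2,5,5,1,1,5) = 1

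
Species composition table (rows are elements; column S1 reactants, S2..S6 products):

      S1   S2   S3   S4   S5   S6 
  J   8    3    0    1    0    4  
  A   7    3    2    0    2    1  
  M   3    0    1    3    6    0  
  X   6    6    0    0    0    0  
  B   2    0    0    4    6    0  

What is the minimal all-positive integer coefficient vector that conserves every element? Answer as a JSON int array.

J: 5·8 = 40 | 5·3+6·0+1·1+1·0+6·4 = 40
A: 5·7 = 35 | 5·3+6·2+1·0+1·2+6·1 = 35
M: 5·3 = 15 | 5·0+6·1+1·3+1·6+6·0 = 15
X: 5·6 = 30 | 5·6+6·0+1·0+1·0+6·0 = 30
B: 5·2 = 10 | 5·0+6·0+1·4+1·6+6·0 = 10
gcd(5,5,6,1,1,6) = 1

Coefficients: [5, 5, 6, 1, 1, 6]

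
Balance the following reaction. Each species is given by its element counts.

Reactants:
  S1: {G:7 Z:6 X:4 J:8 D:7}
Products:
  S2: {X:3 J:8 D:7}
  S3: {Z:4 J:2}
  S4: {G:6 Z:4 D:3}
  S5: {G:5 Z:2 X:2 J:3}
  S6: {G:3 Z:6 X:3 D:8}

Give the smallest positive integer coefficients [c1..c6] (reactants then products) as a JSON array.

Coefficients: [5, 3, 2, 2, 4, 1]

G: 5·7 = 35 | 3·0+2·0+2·6+4·5+1·3 = 35
Z: 5·6 = 30 | 3·0+2·4+2·4+4·2+1·6 = 30
X: 5·4 = 20 | 3·3+2·0+2·0+4·2+1·3 = 20
J: 5·8 = 40 | 3·8+2·2+2·0+4·3+1·0 = 40
D: 5·7 = 35 | 3·7+2·0+2·3+4·0+1·8 = 35
gcd(5,3,2,2,4,1) = 1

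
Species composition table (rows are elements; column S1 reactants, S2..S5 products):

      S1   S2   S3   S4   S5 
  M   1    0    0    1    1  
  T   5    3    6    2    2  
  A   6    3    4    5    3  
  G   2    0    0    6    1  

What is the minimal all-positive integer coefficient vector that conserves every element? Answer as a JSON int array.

Coefficients: [5, 3, 1, 1, 4]

M: 5·1 = 5 | 3·0+1·0+1·1+4·1 = 5
T: 5·5 = 25 | 3·3+1·6+1·2+4·2 = 25
A: 5·6 = 30 | 3·3+1·4+1·5+4·3 = 30
G: 5·2 = 10 | 3·0+1·0+1·6+4·1 = 10
gcd(5,3,1,1,4) = 1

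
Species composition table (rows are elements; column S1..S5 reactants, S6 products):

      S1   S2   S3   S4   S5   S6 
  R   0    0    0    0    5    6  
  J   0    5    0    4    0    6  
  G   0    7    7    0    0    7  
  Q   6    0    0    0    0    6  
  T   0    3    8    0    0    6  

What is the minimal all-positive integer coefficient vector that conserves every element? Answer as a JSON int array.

R: 5·0+2·0+3·0+5·0+6·5 = 30 | 5·6 = 30
J: 5·0+2·5+3·0+5·4+6·0 = 30 | 5·6 = 30
G: 5·0+2·7+3·7+5·0+6·0 = 35 | 5·7 = 35
Q: 5·6+2·0+3·0+5·0+6·0 = 30 | 5·6 = 30
T: 5·0+2·3+3·8+5·0+6·0 = 30 | 5·6 = 30
gcd(5,2,3,5,6,5) = 1

Coefficients: [5, 2, 3, 5, 6, 5]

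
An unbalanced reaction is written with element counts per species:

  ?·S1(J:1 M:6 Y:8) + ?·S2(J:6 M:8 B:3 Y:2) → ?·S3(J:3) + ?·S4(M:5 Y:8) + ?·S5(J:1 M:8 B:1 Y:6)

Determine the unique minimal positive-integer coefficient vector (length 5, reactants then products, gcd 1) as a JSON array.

J: 6·1+1·6 = 12 | 3·3+4·0+3·1 = 12
M: 6·6+1·8 = 44 | 3·0+4·5+3·8 = 44
B: 6·0+1·3 = 3 | 3·0+4·0+3·1 = 3
Y: 6·8+1·2 = 50 | 3·0+4·8+3·6 = 50
gcd(6,1,3,4,3) = 1

Coefficients: [6, 1, 3, 4, 3]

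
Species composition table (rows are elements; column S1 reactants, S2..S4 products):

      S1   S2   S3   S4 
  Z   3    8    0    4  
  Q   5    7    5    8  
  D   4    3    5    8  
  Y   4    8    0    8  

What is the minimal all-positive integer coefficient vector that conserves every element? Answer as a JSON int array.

Z: 4·3 = 12 | 1·8+1·0+1·4 = 12
Q: 4·5 = 20 | 1·7+1·5+1·8 = 20
D: 4·4 = 16 | 1·3+1·5+1·8 = 16
Y: 4·4 = 16 | 1·8+1·0+1·8 = 16
gcd(4,1,1,1) = 1

Coefficients: [4, 1, 1, 1]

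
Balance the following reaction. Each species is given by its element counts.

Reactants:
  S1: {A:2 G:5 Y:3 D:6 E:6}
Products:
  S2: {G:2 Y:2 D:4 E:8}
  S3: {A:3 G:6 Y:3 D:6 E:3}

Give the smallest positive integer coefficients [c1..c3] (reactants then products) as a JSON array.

Coefficients: [6, 3, 4]

A: 6·2 = 12 | 3·0+4·3 = 12
G: 6·5 = 30 | 3·2+4·6 = 30
Y: 6·3 = 18 | 3·2+4·3 = 18
D: 6·6 = 36 | 3·4+4·6 = 36
E: 6·6 = 36 | 3·8+4·3 = 36
gcd(6,3,4) = 1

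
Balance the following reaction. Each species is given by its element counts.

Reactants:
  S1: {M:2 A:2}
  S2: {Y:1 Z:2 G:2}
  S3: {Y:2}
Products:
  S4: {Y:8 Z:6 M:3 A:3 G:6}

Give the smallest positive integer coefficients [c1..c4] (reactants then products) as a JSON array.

Coefficients: [3, 6, 5, 2]

Y: 3·0+6·1+5·2 = 16 | 2·8 = 16
Z: 3·0+6·2+5·0 = 12 | 2·6 = 12
M: 3·2+6·0+5·0 = 6 | 2·3 = 6
A: 3·2+6·0+5·0 = 6 | 2·3 = 6
G: 3·0+6·2+5·0 = 12 | 2·6 = 12
gcd(3,6,5,2) = 1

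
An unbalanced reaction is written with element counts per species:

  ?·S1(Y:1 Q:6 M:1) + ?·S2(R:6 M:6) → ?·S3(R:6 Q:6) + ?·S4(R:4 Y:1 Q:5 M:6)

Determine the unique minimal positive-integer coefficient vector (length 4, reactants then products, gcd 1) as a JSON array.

Coefficients: [6, 5, 1, 6]

R: 6·0+5·6 = 30 | 1·6+6·4 = 30
Y: 6·1+5·0 = 6 | 1·0+6·1 = 6
Q: 6·6+5·0 = 36 | 1·6+6·5 = 36
M: 6·1+5·6 = 36 | 1·0+6·6 = 36
gcd(6,5,1,6) = 1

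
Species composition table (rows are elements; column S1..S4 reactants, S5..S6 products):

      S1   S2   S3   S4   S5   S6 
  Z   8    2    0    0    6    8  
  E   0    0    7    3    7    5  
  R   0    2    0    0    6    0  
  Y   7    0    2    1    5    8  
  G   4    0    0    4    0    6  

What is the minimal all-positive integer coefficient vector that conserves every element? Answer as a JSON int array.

Coefficients: [6, 3, 4, 3, 1, 6]

Z: 6·8+3·2+4·0+3·0 = 54 | 1·6+6·8 = 54
E: 6·0+3·0+4·7+3·3 = 37 | 1·7+6·5 = 37
R: 6·0+3·2+4·0+3·0 = 6 | 1·6+6·0 = 6
Y: 6·7+3·0+4·2+3·1 = 53 | 1·5+6·8 = 53
G: 6·4+3·0+4·0+3·4 = 36 | 1·0+6·6 = 36
gcd(6,3,4,3,1,6) = 1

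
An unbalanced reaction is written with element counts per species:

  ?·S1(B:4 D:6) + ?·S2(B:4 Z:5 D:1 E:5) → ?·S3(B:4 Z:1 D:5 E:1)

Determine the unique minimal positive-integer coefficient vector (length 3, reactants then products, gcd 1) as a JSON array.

Coefficients: [4, 1, 5]

B: 4·4+1·4 = 20 | 5·4 = 20
Z: 4·0+1·5 = 5 | 5·1 = 5
D: 4·6+1·1 = 25 | 5·5 = 25
E: 4·0+1·5 = 5 | 5·1 = 5
gcd(4,1,5) = 1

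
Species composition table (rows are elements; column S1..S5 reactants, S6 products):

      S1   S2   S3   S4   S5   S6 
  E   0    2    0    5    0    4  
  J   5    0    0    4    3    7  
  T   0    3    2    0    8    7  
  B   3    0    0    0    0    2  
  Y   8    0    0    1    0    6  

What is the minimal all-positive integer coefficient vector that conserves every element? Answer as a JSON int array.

E: 2·0+1·2+5·0+2·5+1·0 = 12 | 3·4 = 12
J: 2·5+1·0+5·0+2·4+1·3 = 21 | 3·7 = 21
T: 2·0+1·3+5·2+2·0+1·8 = 21 | 3·7 = 21
B: 2·3+1·0+5·0+2·0+1·0 = 6 | 3·2 = 6
Y: 2·8+1·0+5·0+2·1+1·0 = 18 | 3·6 = 18
gcd(2,1,5,2,1,3) = 1

Coefficients: [2, 1, 5, 2, 1, 3]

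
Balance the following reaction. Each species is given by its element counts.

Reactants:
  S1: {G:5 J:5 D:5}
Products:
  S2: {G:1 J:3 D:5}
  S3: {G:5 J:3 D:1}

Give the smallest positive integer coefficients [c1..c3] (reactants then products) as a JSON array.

G: 6·5 = 30 | 5·1+5·5 = 30
J: 6·5 = 30 | 5·3+5·3 = 30
D: 6·5 = 30 | 5·5+5·1 = 30
gcd(6,5,5) = 1

Coefficients: [6, 5, 5]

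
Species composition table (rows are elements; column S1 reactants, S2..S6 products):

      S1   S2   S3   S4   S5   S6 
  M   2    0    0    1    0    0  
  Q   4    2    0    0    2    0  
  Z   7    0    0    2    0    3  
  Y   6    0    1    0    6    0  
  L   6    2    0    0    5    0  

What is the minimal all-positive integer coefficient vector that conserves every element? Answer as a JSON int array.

Coefficients: [3, 4, 6, 6, 2, 3]

M: 3·2 = 6 | 4·0+6·0+6·1+2·0+3·0 = 6
Q: 3·4 = 12 | 4·2+6·0+6·0+2·2+3·0 = 12
Z: 3·7 = 21 | 4·0+6·0+6·2+2·0+3·3 = 21
Y: 3·6 = 18 | 4·0+6·1+6·0+2·6+3·0 = 18
L: 3·6 = 18 | 4·2+6·0+6·0+2·5+3·0 = 18
gcd(3,4,6,6,2,3) = 1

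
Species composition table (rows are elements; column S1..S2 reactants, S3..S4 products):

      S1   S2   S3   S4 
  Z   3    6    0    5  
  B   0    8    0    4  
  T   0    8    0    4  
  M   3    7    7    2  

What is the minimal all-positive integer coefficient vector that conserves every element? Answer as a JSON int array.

Coefficients: [4, 3, 3, 6]

Z: 4·3+3·6 = 30 | 3·0+6·5 = 30
B: 4·0+3·8 = 24 | 3·0+6·4 = 24
T: 4·0+3·8 = 24 | 3·0+6·4 = 24
M: 4·3+3·7 = 33 | 3·7+6·2 = 33
gcd(4,3,3,6) = 1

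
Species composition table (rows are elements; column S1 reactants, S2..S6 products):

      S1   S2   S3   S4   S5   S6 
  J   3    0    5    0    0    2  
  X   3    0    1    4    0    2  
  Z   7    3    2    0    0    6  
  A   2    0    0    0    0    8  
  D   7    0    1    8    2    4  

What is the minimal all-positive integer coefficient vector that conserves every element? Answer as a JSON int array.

Coefficients: [4, 6, 2, 2, 3, 1]

J: 4·3 = 12 | 6·0+2·5+2·0+3·0+1·2 = 12
X: 4·3 = 12 | 6·0+2·1+2·4+3·0+1·2 = 12
Z: 4·7 = 28 | 6·3+2·2+2·0+3·0+1·6 = 28
A: 4·2 = 8 | 6·0+2·0+2·0+3·0+1·8 = 8
D: 4·7 = 28 | 6·0+2·1+2·8+3·2+1·4 = 28
gcd(4,6,2,2,3,1) = 1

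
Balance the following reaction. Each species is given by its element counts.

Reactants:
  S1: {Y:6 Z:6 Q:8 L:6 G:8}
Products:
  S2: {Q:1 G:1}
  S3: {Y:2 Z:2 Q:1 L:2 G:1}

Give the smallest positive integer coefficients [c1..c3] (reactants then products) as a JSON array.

Coefficients: [1, 5, 3]

Y: 1·6 = 6 | 5·0+3·2 = 6
Z: 1·6 = 6 | 5·0+3·2 = 6
Q: 1·8 = 8 | 5·1+3·1 = 8
L: 1·6 = 6 | 5·0+3·2 = 6
G: 1·8 = 8 | 5·1+3·1 = 8
gcd(1,5,3) = 1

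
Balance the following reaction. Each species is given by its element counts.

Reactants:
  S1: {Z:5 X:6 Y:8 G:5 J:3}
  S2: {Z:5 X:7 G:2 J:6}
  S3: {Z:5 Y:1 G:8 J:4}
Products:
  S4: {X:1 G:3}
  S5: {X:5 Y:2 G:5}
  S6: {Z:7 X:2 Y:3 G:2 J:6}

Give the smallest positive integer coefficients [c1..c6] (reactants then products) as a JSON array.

Coefficients: [2, 2, 3, 6, 2, 5]

Z: 2·5+2·5+3·5 = 35 | 6·0+2·0+5·7 = 35
X: 2·6+2·7+3·0 = 26 | 6·1+2·5+5·2 = 26
Y: 2·8+2·0+3·1 = 19 | 6·0+2·2+5·3 = 19
G: 2·5+2·2+3·8 = 38 | 6·3+2·5+5·2 = 38
J: 2·3+2·6+3·4 = 30 | 6·0+2·0+5·6 = 30
gcd(2,2,3,6,2,5) = 1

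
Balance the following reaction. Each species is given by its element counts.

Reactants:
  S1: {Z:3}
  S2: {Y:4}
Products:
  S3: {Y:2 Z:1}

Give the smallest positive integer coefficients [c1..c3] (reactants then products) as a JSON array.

Y: 2·0+3·4 = 12 | 6·2 = 12
Z: 2·3+3·0 = 6 | 6·1 = 6
gcd(2,3,6) = 1

Coefficients: [2, 3, 6]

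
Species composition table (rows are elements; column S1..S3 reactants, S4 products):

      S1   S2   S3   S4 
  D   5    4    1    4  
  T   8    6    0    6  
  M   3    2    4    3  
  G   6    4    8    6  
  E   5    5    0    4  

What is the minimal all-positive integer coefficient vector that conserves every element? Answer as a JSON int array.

Coefficients: [3, 1, 1, 5]

D: 3·5+1·4+1·1 = 20 | 5·4 = 20
T: 3·8+1·6+1·0 = 30 | 5·6 = 30
M: 3·3+1·2+1·4 = 15 | 5·3 = 15
G: 3·6+1·4+1·8 = 30 | 5·6 = 30
E: 3·5+1·5+1·0 = 20 | 5·4 = 20
gcd(3,1,1,5) = 1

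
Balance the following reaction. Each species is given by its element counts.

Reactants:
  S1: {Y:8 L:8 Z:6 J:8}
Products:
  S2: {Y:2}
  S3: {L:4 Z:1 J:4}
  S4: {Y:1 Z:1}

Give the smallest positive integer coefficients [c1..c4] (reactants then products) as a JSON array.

Coefficients: [1, 2, 2, 4]

Y: 1·8 = 8 | 2·2+2·0+4·1 = 8
L: 1·8 = 8 | 2·0+2·4+4·0 = 8
Z: 1·6 = 6 | 2·0+2·1+4·1 = 6
J: 1·8 = 8 | 2·0+2·4+4·0 = 8
gcd(1,2,2,4) = 1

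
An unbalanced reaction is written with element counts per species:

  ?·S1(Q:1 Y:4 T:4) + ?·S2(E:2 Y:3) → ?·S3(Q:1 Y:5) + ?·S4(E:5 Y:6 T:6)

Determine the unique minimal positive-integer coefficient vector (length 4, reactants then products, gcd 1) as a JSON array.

Coefficients: [3, 5, 3, 2]

Q: 3·1+5·0 = 3 | 3·1+2·0 = 3
E: 3·0+5·2 = 10 | 3·0+2·5 = 10
Y: 3·4+5·3 = 27 | 3·5+2·6 = 27
T: 3·4+5·0 = 12 | 3·0+2·6 = 12
gcd(3,5,3,2) = 1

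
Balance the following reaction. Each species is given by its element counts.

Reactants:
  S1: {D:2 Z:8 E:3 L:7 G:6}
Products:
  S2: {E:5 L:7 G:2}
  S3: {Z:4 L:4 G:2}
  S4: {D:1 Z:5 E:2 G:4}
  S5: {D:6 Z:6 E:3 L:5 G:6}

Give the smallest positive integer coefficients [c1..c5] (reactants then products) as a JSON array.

Coefficients: [4, 1, 4, 2, 1]

D: 4·2 = 8 | 1·0+4·0+2·1+1·6 = 8
Z: 4·8 = 32 | 1·0+4·4+2·5+1·6 = 32
E: 4·3 = 12 | 1·5+4·0+2·2+1·3 = 12
L: 4·7 = 28 | 1·7+4·4+2·0+1·5 = 28
G: 4·6 = 24 | 1·2+4·2+2·4+1·6 = 24
gcd(4,1,4,2,1) = 1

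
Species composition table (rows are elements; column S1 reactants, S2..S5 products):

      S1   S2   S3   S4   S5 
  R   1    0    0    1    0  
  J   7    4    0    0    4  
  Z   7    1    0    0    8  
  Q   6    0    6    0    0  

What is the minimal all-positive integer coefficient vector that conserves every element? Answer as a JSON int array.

R: 4·1 = 4 | 4·0+4·0+4·1+3·0 = 4
J: 4·7 = 28 | 4·4+4·0+4·0+3·4 = 28
Z: 4·7 = 28 | 4·1+4·0+4·0+3·8 = 28
Q: 4·6 = 24 | 4·0+4·6+4·0+3·0 = 24
gcd(4,4,4,4,3) = 1

Coefficients: [4, 4, 4, 4, 3]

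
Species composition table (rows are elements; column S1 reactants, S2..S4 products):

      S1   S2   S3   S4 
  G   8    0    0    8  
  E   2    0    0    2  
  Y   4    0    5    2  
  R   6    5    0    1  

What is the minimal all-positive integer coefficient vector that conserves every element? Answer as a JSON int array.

G: 5·8 = 40 | 5·0+2·0+5·8 = 40
E: 5·2 = 10 | 5·0+2·0+5·2 = 10
Y: 5·4 = 20 | 5·0+2·5+5·2 = 20
R: 5·6 = 30 | 5·5+2·0+5·1 = 30
gcd(5,5,2,5) = 1

Coefficients: [5, 5, 2, 5]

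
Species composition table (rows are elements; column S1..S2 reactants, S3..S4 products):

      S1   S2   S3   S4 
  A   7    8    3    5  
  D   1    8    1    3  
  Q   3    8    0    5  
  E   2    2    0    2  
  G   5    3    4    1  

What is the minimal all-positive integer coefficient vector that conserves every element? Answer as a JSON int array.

Coefficients: [3, 2, 4, 5]

A: 3·7+2·8 = 37 | 4·3+5·5 = 37
D: 3·1+2·8 = 19 | 4·1+5·3 = 19
Q: 3·3+2·8 = 25 | 4·0+5·5 = 25
E: 3·2+2·2 = 10 | 4·0+5·2 = 10
G: 3·5+2·3 = 21 | 4·4+5·1 = 21
gcd(3,2,4,5) = 1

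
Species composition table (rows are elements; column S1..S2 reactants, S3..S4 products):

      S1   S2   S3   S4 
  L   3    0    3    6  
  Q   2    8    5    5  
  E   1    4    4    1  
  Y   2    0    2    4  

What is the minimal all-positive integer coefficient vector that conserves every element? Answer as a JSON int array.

L: 6·3+1·0 = 18 | 2·3+2·6 = 18
Q: 6·2+1·8 = 20 | 2·5+2·5 = 20
E: 6·1+1·4 = 10 | 2·4+2·1 = 10
Y: 6·2+1·0 = 12 | 2·2+2·4 = 12
gcd(6,1,2,2) = 1

Coefficients: [6, 1, 2, 2]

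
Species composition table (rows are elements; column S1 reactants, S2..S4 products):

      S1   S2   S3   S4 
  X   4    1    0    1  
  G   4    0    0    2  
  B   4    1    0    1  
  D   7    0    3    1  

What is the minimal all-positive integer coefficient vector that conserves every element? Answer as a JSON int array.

Coefficients: [3, 6, 5, 6]

X: 3·4 = 12 | 6·1+5·0+6·1 = 12
G: 3·4 = 12 | 6·0+5·0+6·2 = 12
B: 3·4 = 12 | 6·1+5·0+6·1 = 12
D: 3·7 = 21 | 6·0+5·3+6·1 = 21
gcd(3,6,5,6) = 1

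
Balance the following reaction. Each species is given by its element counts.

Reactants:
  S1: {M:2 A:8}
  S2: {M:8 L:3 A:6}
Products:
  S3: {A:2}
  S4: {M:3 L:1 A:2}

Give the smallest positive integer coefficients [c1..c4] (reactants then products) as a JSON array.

M: 1·2+2·8 = 18 | 4·0+6·3 = 18
L: 1·0+2·3 = 6 | 4·0+6·1 = 6
A: 1·8+2·6 = 20 | 4·2+6·2 = 20
gcd(1,2,4,6) = 1

Coefficients: [1, 2, 4, 6]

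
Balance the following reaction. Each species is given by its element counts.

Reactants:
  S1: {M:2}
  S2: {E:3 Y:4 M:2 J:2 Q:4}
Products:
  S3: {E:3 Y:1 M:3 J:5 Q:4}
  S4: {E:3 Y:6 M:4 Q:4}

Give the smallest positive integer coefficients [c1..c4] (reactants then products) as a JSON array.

Coefficients: [4, 5, 2, 3]

E: 4·0+5·3 = 15 | 2·3+3·3 = 15
Y: 4·0+5·4 = 20 | 2·1+3·6 = 20
M: 4·2+5·2 = 18 | 2·3+3·4 = 18
J: 4·0+5·2 = 10 | 2·5+3·0 = 10
Q: 4·0+5·4 = 20 | 2·4+3·4 = 20
gcd(4,5,2,3) = 1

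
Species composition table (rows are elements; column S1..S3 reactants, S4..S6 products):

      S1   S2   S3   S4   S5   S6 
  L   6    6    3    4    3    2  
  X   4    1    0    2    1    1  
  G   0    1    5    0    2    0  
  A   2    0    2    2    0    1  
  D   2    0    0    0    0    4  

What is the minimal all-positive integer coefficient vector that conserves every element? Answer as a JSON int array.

Coefficients: [4, 2, 2, 5, 6, 2]

L: 4·6+2·6+2·3 = 42 | 5·4+6·3+2·2 = 42
X: 4·4+2·1+2·0 = 18 | 5·2+6·1+2·1 = 18
G: 4·0+2·1+2·5 = 12 | 5·0+6·2+2·0 = 12
A: 4·2+2·0+2·2 = 12 | 5·2+6·0+2·1 = 12
D: 4·2+2·0+2·0 = 8 | 5·0+6·0+2·4 = 8
gcd(4,2,2,5,6,2) = 1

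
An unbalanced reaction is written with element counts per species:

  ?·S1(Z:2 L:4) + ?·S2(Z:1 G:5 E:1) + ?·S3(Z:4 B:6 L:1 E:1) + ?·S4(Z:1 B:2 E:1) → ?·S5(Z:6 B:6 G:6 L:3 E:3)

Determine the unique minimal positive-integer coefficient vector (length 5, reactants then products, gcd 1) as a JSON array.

Z: 3·2+6·1+3·4+6·1 = 30 | 5·6 = 30
B: 3·0+6·0+3·6+6·2 = 30 | 5·6 = 30
G: 3·0+6·5+3·0+6·0 = 30 | 5·6 = 30
L: 3·4+6·0+3·1+6·0 = 15 | 5·3 = 15
E: 3·0+6·1+3·1+6·1 = 15 | 5·3 = 15
gcd(3,6,3,6,5) = 1

Coefficients: [3, 6, 3, 6, 5]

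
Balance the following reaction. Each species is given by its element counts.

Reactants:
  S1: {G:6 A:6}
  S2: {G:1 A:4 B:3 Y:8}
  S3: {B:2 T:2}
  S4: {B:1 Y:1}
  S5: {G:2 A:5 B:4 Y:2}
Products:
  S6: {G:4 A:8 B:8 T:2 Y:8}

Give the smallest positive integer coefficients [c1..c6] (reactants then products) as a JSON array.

Coefficients: [1, 2, 3, 4, 2, 3]

G: 1·6+2·1+3·0+4·0+2·2 = 12 | 3·4 = 12
A: 1·6+2·4+3·0+4·0+2·5 = 24 | 3·8 = 24
B: 1·0+2·3+3·2+4·1+2·4 = 24 | 3·8 = 24
T: 1·0+2·0+3·2+4·0+2·0 = 6 | 3·2 = 6
Y: 1·0+2·8+3·0+4·1+2·2 = 24 | 3·8 = 24
gcd(1,2,3,4,2,3) = 1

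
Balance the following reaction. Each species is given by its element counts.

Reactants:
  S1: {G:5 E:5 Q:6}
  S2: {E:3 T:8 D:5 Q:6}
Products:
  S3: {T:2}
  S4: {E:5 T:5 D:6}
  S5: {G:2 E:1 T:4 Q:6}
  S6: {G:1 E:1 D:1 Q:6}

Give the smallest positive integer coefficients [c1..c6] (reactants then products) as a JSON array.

G: 1·5+3·0 = 5 | 5·0+2·0+1·2+3·1 = 5
E: 1·5+3·3 = 14 | 5·0+2·5+1·1+3·1 = 14
T: 1·0+3·8 = 24 | 5·2+2·5+1·4+3·0 = 24
D: 1·0+3·5 = 15 | 5·0+2·6+1·0+3·1 = 15
Q: 1·6+3·6 = 24 | 5·0+2·0+1·6+3·6 = 24
gcd(1,3,5,2,1,3) = 1

Coefficients: [1, 3, 5, 2, 1, 3]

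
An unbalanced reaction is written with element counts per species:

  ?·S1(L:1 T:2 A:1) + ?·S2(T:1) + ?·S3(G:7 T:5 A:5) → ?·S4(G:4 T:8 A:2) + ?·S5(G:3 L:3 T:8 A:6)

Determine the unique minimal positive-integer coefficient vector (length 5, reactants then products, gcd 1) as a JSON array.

Coefficients: [3, 5, 1, 1, 1]

G: 3·0+5·0+1·7 = 7 | 1·4+1·3 = 7
L: 3·1+5·0+1·0 = 3 | 1·0+1·3 = 3
T: 3·2+5·1+1·5 = 16 | 1·8+1·8 = 16
A: 3·1+5·0+1·5 = 8 | 1·2+1·6 = 8
gcd(3,5,1,1,1) = 1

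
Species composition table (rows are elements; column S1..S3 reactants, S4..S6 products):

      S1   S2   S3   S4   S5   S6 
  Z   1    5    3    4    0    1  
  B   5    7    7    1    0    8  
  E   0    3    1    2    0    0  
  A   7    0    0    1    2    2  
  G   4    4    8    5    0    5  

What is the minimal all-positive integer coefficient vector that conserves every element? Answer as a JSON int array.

Coefficients: [3, 1, 3, 3, 4, 5]

Z: 3·1+1·5+3·3 = 17 | 3·4+4·0+5·1 = 17
B: 3·5+1·7+3·7 = 43 | 3·1+4·0+5·8 = 43
E: 3·0+1·3+3·1 = 6 | 3·2+4·0+5·0 = 6
A: 3·7+1·0+3·0 = 21 | 3·1+4·2+5·2 = 21
G: 3·4+1·4+3·8 = 40 | 3·5+4·0+5·5 = 40
gcd(3,1,3,3,4,5) = 1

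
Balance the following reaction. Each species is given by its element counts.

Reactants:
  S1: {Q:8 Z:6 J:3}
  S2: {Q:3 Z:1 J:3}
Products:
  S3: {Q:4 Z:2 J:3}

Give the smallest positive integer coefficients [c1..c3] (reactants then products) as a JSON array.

Coefficients: [1, 4, 5]

Q: 1·8+4·3 = 20 | 5·4 = 20
Z: 1·6+4·1 = 10 | 5·2 = 10
J: 1·3+4·3 = 15 | 5·3 = 15
gcd(1,4,5) = 1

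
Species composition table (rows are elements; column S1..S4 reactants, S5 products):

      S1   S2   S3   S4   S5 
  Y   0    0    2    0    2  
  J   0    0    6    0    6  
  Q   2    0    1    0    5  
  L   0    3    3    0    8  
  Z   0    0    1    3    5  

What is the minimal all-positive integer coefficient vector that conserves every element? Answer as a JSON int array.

Y: 6·0+5·0+3·2+4·0 = 6 | 3·2 = 6
J: 6·0+5·0+3·6+4·0 = 18 | 3·6 = 18
Q: 6·2+5·0+3·1+4·0 = 15 | 3·5 = 15
L: 6·0+5·3+3·3+4·0 = 24 | 3·8 = 24
Z: 6·0+5·0+3·1+4·3 = 15 | 3·5 = 15
gcd(6,5,3,4,3) = 1

Coefficients: [6, 5, 3, 4, 3]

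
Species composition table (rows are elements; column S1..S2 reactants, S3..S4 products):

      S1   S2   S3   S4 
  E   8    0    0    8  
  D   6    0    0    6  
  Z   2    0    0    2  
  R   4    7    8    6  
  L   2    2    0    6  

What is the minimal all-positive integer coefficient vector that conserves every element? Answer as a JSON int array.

E: 2·8+4·0 = 16 | 3·0+2·8 = 16
D: 2·6+4·0 = 12 | 3·0+2·6 = 12
Z: 2·2+4·0 = 4 | 3·0+2·2 = 4
R: 2·4+4·7 = 36 | 3·8+2·6 = 36
L: 2·2+4·2 = 12 | 3·0+2·6 = 12
gcd(2,4,3,2) = 1

Coefficients: [2, 4, 3, 2]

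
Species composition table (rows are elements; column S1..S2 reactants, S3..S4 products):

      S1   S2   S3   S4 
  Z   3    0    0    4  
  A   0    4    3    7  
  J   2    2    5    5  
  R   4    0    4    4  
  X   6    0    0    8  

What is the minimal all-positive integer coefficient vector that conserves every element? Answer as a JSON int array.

Z: 4·3+6·0 = 12 | 1·0+3·4 = 12
A: 4·0+6·4 = 24 | 1·3+3·7 = 24
J: 4·2+6·2 = 20 | 1·5+3·5 = 20
R: 4·4+6·0 = 16 | 1·4+3·4 = 16
X: 4·6+6·0 = 24 | 1·0+3·8 = 24
gcd(4,6,1,3) = 1

Coefficients: [4, 6, 1, 3]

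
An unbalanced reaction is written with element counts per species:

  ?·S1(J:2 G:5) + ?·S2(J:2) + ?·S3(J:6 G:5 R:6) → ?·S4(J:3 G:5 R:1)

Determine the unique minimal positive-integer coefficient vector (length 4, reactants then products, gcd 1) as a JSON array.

Coefficients: [5, 1, 1, 6]

J: 5·2+1·2+1·6 = 18 | 6·3 = 18
G: 5·5+1·0+1·5 = 30 | 6·5 = 30
R: 5·0+1·0+1·6 = 6 | 6·1 = 6
gcd(5,1,1,6) = 1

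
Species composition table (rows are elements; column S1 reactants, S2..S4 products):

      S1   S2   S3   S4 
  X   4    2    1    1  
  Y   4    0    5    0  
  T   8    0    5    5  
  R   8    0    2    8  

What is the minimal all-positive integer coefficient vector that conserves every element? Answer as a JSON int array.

X: 5·4 = 20 | 6·2+4·1+4·1 = 20
Y: 5·4 = 20 | 6·0+4·5+4·0 = 20
T: 5·8 = 40 | 6·0+4·5+4·5 = 40
R: 5·8 = 40 | 6·0+4·2+4·8 = 40
gcd(5,6,4,4) = 1

Coefficients: [5, 6, 4, 4]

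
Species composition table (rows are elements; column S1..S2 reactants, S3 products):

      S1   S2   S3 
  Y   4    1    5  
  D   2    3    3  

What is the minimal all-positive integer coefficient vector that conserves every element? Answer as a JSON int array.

Y: 6·4+1·1 = 25 | 5·5 = 25
D: 6·2+1·3 = 15 | 5·3 = 15
gcd(6,1,5) = 1

Coefficients: [6, 1, 5]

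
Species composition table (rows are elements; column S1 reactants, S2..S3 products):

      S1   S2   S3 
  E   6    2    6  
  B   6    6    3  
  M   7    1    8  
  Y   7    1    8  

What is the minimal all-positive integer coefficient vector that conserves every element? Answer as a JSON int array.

Coefficients: [5, 3, 4]

E: 5·6 = 30 | 3·2+4·6 = 30
B: 5·6 = 30 | 3·6+4·3 = 30
M: 5·7 = 35 | 3·1+4·8 = 35
Y: 5·7 = 35 | 3·1+4·8 = 35
gcd(5,3,4) = 1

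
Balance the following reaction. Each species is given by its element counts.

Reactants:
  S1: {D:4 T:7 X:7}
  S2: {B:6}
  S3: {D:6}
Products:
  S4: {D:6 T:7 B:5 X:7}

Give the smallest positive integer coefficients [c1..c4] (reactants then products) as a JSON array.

Coefficients: [6, 5, 2, 6]

D: 6·4+5·0+2·6 = 36 | 6·6 = 36
T: 6·7+5·0+2·0 = 42 | 6·7 = 42
B: 6·0+5·6+2·0 = 30 | 6·5 = 30
X: 6·7+5·0+2·0 = 42 | 6·7 = 42
gcd(6,5,2,6) = 1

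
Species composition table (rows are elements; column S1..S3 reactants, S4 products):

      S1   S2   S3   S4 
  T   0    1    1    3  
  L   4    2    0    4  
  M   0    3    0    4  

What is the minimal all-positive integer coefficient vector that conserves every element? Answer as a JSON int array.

T: 1·0+4·1+5·1 = 9 | 3·3 = 9
L: 1·4+4·2+5·0 = 12 | 3·4 = 12
M: 1·0+4·3+5·0 = 12 | 3·4 = 12
gcd(1,4,5,3) = 1

Coefficients: [1, 4, 5, 3]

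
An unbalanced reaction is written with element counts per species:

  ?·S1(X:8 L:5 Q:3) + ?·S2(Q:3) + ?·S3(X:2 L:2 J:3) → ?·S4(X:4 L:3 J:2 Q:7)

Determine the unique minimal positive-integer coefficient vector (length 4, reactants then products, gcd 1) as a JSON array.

X: 1·8+6·0+2·2 = 12 | 3·4 = 12
L: 1·5+6·0+2·2 = 9 | 3·3 = 9
J: 1·0+6·0+2·3 = 6 | 3·2 = 6
Q: 1·3+6·3+2·0 = 21 | 3·7 = 21
gcd(1,6,2,3) = 1

Coefficients: [1, 6, 2, 3]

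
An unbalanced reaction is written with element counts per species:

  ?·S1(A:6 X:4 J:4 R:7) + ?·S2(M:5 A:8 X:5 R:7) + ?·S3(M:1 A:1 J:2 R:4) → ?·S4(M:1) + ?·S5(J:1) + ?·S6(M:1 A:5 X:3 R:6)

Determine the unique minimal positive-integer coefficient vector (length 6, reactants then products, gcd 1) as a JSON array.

Coefficients: [1, 1, 1, 3, 6, 3]

M: 1·0+1·5+1·1 = 6 | 3·1+6·0+3·1 = 6
A: 1·6+1·8+1·1 = 15 | 3·0+6·0+3·5 = 15
X: 1·4+1·5+1·0 = 9 | 3·0+6·0+3·3 = 9
J: 1·4+1·0+1·2 = 6 | 3·0+6·1+3·0 = 6
R: 1·7+1·7+1·4 = 18 | 3·0+6·0+3·6 = 18
gcd(1,1,1,3,6,3) = 1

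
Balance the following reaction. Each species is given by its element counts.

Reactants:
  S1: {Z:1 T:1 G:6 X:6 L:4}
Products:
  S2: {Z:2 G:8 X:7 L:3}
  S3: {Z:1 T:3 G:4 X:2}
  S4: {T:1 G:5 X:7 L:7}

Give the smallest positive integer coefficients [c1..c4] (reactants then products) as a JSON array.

Z: 5·1 = 5 | 2·2+1·1+2·0 = 5
T: 5·1 = 5 | 2·0+1·3+2·1 = 5
G: 5·6 = 30 | 2·8+1·4+2·5 = 30
X: 5·6 = 30 | 2·7+1·2+2·7 = 30
L: 5·4 = 20 | 2·3+1·0+2·7 = 20
gcd(5,2,1,2) = 1

Coefficients: [5, 2, 1, 2]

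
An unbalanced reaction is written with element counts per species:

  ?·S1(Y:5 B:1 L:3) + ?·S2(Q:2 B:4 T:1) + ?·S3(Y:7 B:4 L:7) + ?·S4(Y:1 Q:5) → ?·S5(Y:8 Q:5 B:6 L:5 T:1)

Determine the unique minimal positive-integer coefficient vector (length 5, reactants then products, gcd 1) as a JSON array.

Coefficients: [6, 5, 1, 3, 5]

Y: 6·5+5·0+1·7+3·1 = 40 | 5·8 = 40
Q: 6·0+5·2+1·0+3·5 = 25 | 5·5 = 25
B: 6·1+5·4+1·4+3·0 = 30 | 5·6 = 30
L: 6·3+5·0+1·7+3·0 = 25 | 5·5 = 25
T: 6·0+5·1+1·0+3·0 = 5 | 5·1 = 5
gcd(6,5,1,3,5) = 1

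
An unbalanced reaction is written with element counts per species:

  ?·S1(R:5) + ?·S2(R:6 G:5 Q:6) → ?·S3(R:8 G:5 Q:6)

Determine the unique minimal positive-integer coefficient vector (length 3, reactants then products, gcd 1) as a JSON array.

R: 2·5+5·6 = 40 | 5·8 = 40
G: 2·0+5·5 = 25 | 5·5 = 25
Q: 2·0+5·6 = 30 | 5·6 = 30
gcd(2,5,5) = 1

Coefficients: [2, 5, 5]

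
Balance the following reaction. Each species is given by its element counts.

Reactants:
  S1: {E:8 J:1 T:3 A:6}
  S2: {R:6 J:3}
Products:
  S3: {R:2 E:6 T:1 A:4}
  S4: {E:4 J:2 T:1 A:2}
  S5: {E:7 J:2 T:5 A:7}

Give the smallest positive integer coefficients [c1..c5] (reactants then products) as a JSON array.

Coefficients: [5, 1, 3, 2, 2]

R: 5·0+1·6 = 6 | 3·2+2·0+2·0 = 6
E: 5·8+1·0 = 40 | 3·6+2·4+2·7 = 40
J: 5·1+1·3 = 8 | 3·0+2·2+2·2 = 8
T: 5·3+1·0 = 15 | 3·1+2·1+2·5 = 15
A: 5·6+1·0 = 30 | 3·4+2·2+2·7 = 30
gcd(5,1,3,2,2) = 1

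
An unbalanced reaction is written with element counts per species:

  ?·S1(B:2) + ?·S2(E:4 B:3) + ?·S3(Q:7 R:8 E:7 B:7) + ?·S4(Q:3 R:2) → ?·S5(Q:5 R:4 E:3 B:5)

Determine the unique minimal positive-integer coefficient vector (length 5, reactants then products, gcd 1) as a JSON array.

Q: 6·0+2·0+1·7+6·3 = 25 | 5·5 = 25
R: 6·0+2·0+1·8+6·2 = 20 | 5·4 = 20
E: 6·0+2·4+1·7+6·0 = 15 | 5·3 = 15
B: 6·2+2·3+1·7+6·0 = 25 | 5·5 = 25
gcd(6,2,1,6,5) = 1

Coefficients: [6, 2, 1, 6, 5]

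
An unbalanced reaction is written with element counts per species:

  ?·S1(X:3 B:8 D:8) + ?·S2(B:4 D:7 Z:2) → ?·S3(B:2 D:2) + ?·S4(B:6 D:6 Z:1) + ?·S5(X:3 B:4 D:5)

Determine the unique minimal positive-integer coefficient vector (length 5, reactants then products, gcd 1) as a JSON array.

Coefficients: [3, 1, 2, 2, 3]

X: 3·3+1·0 = 9 | 2·0+2·0+3·3 = 9
B: 3·8+1·4 = 28 | 2·2+2·6+3·4 = 28
D: 3·8+1·7 = 31 | 2·2+2·6+3·5 = 31
Z: 3·0+1·2 = 2 | 2·0+2·1+3·0 = 2
gcd(3,1,2,2,3) = 1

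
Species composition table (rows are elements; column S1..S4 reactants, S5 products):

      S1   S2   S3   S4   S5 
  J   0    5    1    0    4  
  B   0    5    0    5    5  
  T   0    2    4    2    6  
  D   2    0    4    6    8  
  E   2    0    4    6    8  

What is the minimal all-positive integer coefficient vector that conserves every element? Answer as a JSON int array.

Coefficients: [4, 3, 5, 2, 5]

J: 4·0+3·5+5·1+2·0 = 20 | 5·4 = 20
B: 4·0+3·5+5·0+2·5 = 25 | 5·5 = 25
T: 4·0+3·2+5·4+2·2 = 30 | 5·6 = 30
D: 4·2+3·0+5·4+2·6 = 40 | 5·8 = 40
E: 4·2+3·0+5·4+2·6 = 40 | 5·8 = 40
gcd(4,3,5,2,5) = 1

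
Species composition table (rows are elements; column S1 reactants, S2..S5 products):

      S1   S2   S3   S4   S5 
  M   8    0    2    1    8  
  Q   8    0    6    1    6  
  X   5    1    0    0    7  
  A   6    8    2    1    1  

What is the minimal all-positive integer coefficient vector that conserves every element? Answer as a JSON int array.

Coefficients: [3, 1, 1, 6, 2]

M: 3·8 = 24 | 1·0+1·2+6·1+2·8 = 24
Q: 3·8 = 24 | 1·0+1·6+6·1+2·6 = 24
X: 3·5 = 15 | 1·1+1·0+6·0+2·7 = 15
A: 3·6 = 18 | 1·8+1·2+6·1+2·1 = 18
gcd(3,1,1,6,2) = 1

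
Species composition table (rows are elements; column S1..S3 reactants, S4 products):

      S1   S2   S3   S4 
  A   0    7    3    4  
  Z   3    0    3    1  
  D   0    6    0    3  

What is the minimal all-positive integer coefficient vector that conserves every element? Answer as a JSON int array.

Coefficients: [1, 3, 1, 6]

A: 1·0+3·7+1·3 = 24 | 6·4 = 24
Z: 1·3+3·0+1·3 = 6 | 6·1 = 6
D: 1·0+3·6+1·0 = 18 | 6·3 = 18
gcd(1,3,1,6) = 1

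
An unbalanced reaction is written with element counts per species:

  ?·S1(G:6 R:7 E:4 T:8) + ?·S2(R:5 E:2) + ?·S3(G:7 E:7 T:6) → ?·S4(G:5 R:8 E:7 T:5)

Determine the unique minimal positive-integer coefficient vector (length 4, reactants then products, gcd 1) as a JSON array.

Coefficients: [1, 5, 2, 4]

G: 1·6+5·0+2·7 = 20 | 4·5 = 20
R: 1·7+5·5+2·0 = 32 | 4·8 = 32
E: 1·4+5·2+2·7 = 28 | 4·7 = 28
T: 1·8+5·0+2·6 = 20 | 4·5 = 20
gcd(1,5,2,4) = 1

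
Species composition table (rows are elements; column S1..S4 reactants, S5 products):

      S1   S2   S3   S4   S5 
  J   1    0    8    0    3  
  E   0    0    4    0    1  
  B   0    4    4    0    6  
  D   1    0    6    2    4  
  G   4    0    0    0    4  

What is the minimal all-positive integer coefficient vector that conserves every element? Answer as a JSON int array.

Coefficients: [4, 5, 1, 3, 4]

J: 4·1+5·0+1·8+3·0 = 12 | 4·3 = 12
E: 4·0+5·0+1·4+3·0 = 4 | 4·1 = 4
B: 4·0+5·4+1·4+3·0 = 24 | 4·6 = 24
D: 4·1+5·0+1·6+3·2 = 16 | 4·4 = 16
G: 4·4+5·0+1·0+3·0 = 16 | 4·4 = 16
gcd(4,5,1,3,4) = 1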